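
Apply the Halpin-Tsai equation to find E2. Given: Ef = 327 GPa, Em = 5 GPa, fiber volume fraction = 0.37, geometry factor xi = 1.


eta = (Ef/Em - 1)/(Ef/Em + xi) = (65.4 - 1)/(65.4 + 1) = 0.9699
E2 = Em*(1+xi*eta*Vf)/(1-eta*Vf) = 10.6 GPa

10.6 GPa


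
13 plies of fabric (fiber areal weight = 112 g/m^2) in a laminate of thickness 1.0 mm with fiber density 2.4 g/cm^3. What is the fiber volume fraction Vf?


Vf = n * FAW / (rho_f * h * 1000) = 13 * 112 / (2.4 * 1.0 * 1000) = 0.6067

0.6067


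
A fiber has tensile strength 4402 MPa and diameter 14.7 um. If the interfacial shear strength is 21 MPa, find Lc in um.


Lc = sigma_f * d / (2 * tau_i) = 4402 * 14.7 / (2 * 21) = 1540.7 um

1540.7 um


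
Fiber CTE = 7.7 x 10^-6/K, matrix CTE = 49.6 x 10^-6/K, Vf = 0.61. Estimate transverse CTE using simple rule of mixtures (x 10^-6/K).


alpha_2 = alpha_f*Vf + alpha_m*(1-Vf) = 7.7*0.61 + 49.6*0.39 = 24.0 x 10^-6/K

24.0 x 10^-6/K


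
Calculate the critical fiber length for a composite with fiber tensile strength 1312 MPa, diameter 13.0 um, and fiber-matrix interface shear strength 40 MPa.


Lc = sigma_f * d / (2 * tau_i) = 1312 * 13.0 / (2 * 40) = 213.2 um

213.2 um


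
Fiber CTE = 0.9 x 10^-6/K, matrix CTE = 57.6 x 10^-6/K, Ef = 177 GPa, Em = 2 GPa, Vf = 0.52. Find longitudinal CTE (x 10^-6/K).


E1 = Ef*Vf + Em*(1-Vf) = 93.0
alpha_1 = (alpha_f*Ef*Vf + alpha_m*Em*(1-Vf))/E1 = 1.49 x 10^-6/K

1.49 x 10^-6/K


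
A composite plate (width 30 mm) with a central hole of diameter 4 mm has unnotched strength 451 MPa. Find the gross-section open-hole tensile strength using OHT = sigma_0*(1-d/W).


OHT = sigma_0*(1-d/W) = 451*(1-4/30) = 390.9 MPa

390.9 MPa


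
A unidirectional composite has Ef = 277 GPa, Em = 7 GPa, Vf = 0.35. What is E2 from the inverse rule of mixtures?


1/E2 = Vf/Ef + (1-Vf)/Em = 0.35/277 + 0.65/7
E2 = 10.62 GPa

10.62 GPa


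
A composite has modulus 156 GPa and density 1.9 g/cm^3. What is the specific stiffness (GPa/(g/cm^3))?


Specific stiffness = E/rho = 156/1.9 = 82.1 GPa/(g/cm^3)

82.1 GPa/(g/cm^3)


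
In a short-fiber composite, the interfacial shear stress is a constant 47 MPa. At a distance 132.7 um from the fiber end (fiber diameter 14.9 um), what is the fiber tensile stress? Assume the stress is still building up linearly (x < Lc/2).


Force balance: sigma_f * (pi*d^2/4) = tau * (pi*d) * x  ->  sigma_f = 4 * tau * x / d
sigma_f = 4 * 47 * 132.7 / 14.9 = 1674.3 MPa

1674.3 MPa


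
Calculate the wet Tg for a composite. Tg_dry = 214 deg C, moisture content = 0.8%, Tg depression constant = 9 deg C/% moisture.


Tg_wet = Tg_dry - k*moisture = 214 - 9*0.8 = 206.8 deg C

206.8 deg C


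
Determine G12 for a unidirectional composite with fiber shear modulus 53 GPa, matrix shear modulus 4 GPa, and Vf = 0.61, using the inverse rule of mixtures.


1/G12 = Vf/Gf + (1-Vf)/Gm = 0.61/53 + 0.39/4
G12 = 9.17 GPa

9.17 GPa


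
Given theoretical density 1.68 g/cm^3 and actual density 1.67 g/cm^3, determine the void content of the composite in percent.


Void% = (rho_theo - rho_actual)/rho_theo * 100 = (1.68 - 1.67)/1.68 * 100 = 0.6%

0.6%


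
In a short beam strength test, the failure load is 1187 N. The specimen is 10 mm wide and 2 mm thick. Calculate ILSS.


ILSS = 3F/(4bh) = 3*1187/(4*10*2) = 44.51 MPa

44.51 MPa


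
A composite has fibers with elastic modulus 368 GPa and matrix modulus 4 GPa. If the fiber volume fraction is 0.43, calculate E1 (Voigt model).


E1 = Ef*Vf + Em*(1-Vf) = 368*0.43 + 4*0.57 = 160.52 GPa

160.52 GPa


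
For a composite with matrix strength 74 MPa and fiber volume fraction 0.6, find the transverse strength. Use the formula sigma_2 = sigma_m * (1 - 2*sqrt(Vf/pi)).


factor = 1 - 2*sqrt(0.6/pi) = 0.126
sigma_2 = 74 * 0.126 = 9.32 MPa

9.32 MPa


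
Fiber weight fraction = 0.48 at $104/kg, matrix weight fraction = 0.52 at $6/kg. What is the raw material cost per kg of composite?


Cost = cost_f*Wf + cost_m*Wm = 104*0.48 + 6*0.52 = $53.04/kg

$53.04/kg


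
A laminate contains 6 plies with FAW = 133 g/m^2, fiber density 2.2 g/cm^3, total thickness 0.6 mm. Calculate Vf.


Vf = n * FAW / (rho_f * h * 1000) = 6 * 133 / (2.2 * 0.6 * 1000) = 0.6045

0.6045


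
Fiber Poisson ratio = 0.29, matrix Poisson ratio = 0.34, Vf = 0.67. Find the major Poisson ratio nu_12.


nu_12 = nu_f*Vf + nu_m*(1-Vf) = 0.29*0.67 + 0.34*0.33 = 0.3065

0.3065


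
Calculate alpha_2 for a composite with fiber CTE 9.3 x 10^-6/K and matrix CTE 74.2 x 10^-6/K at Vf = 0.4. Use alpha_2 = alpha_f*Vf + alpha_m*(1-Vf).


alpha_2 = alpha_f*Vf + alpha_m*(1-Vf) = 9.3*0.4 + 74.2*0.6 = 48.2 x 10^-6/K

48.2 x 10^-6/K


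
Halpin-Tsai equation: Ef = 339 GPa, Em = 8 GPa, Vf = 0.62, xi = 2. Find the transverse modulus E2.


eta = (Ef/Em - 1)/(Ef/Em + xi) = (42.375 - 1)/(42.375 + 2) = 0.9324
E2 = Em*(1+xi*eta*Vf)/(1-eta*Vf) = 40.88 GPa

40.88 GPa


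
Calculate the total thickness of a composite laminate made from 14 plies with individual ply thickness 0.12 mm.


h = n * t_ply = 14 * 0.12 = 1.68 mm

1.68 mm


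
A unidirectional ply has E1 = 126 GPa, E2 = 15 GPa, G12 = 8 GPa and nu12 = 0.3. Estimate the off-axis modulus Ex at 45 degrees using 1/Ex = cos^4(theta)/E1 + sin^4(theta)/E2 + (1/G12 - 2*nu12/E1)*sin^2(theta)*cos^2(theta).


cos^4(45) = 0.25, sin^4(45) = 0.25, sin^2(45)*cos^2(45) = 0.25
1/G12 - 2*nu12/E1 = 1/8 - 2*0.3/126 = 0.120238 GPa^-1
1/Ex = 0.25/126 + 0.25/15 + 0.120238*0.25 = 0.0487103 GPa^-1
Ex = 20.53 GPa

20.53 GPa


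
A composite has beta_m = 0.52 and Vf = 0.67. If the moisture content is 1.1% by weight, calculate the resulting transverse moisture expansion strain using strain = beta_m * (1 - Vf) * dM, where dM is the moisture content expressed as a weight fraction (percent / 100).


dM = 1.1/100 = 0.011
strain = beta_m * (1-Vf) * dM = 0.52 * 0.33 * 0.011 = 0.0018876

0.0018876


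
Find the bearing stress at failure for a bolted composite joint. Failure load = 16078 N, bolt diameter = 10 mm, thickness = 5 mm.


sigma_br = F/(d*h) = 16078/(10*5) = 321.6 MPa

321.6 MPa


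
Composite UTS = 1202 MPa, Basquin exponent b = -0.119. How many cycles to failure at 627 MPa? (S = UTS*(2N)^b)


N = 0.5 * (S/UTS)^(1/b) = 0.5 * (627/1202)^(1/-0.119) = 118.5961 cycles

118.5961 cycles


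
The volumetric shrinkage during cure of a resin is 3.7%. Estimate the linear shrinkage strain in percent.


Linear shrinkage ≈ vol_shrink/3 = 3.7/3 = 1.233%

1.233%


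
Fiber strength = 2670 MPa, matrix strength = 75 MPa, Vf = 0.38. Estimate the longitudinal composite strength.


sigma_1 = sigma_f*Vf + sigma_m*(1-Vf) = 2670*0.38 + 75*0.62 = 1061.1 MPa

1061.1 MPa


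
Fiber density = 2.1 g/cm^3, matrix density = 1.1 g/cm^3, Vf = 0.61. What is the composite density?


rho_c = rho_f*Vf + rho_m*(1-Vf) = 2.1*0.61 + 1.1*0.39 = 1.71 g/cm^3

1.71 g/cm^3


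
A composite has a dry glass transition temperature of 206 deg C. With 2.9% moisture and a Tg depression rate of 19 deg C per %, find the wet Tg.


Tg_wet = Tg_dry - k*moisture = 206 - 19*2.9 = 150.9 deg C

150.9 deg C


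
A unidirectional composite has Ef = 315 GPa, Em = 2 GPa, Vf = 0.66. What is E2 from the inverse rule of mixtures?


1/E2 = Vf/Ef + (1-Vf)/Em = 0.66/315 + 0.34/2
E2 = 5.81 GPa

5.81 GPa


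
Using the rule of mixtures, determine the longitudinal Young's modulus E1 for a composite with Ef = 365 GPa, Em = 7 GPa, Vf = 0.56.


E1 = Ef*Vf + Em*(1-Vf) = 365*0.56 + 7*0.44 = 207.48 GPa

207.48 GPa


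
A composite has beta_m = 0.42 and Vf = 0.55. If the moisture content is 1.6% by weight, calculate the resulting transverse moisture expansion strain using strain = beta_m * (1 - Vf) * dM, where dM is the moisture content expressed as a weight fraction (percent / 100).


dM = 1.6/100 = 0.016
strain = beta_m * (1-Vf) * dM = 0.42 * 0.45 * 0.016 = 0.003024

0.003024


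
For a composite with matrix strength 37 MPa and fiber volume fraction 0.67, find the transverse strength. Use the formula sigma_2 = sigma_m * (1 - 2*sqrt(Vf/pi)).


factor = 1 - 2*sqrt(0.67/pi) = 0.0764
sigma_2 = 37 * 0.0764 = 2.83 MPa

2.83 MPa


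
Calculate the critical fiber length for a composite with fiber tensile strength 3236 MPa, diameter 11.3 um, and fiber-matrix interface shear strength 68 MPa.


Lc = sigma_f * d / (2 * tau_i) = 3236 * 11.3 / (2 * 68) = 268.9 um

268.9 um


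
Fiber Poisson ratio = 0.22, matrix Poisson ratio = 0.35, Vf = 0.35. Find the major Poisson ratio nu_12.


nu_12 = nu_f*Vf + nu_m*(1-Vf) = 0.22*0.35 + 0.35*0.65 = 0.3045

0.3045


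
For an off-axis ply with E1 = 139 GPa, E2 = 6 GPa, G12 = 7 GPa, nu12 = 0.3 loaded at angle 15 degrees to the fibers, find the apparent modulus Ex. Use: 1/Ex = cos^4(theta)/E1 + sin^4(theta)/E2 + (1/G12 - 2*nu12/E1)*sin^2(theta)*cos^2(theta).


cos^4(15) = 0.870513, sin^4(15) = 0.004487, sin^2(15)*cos^2(15) = 0.0625
1/G12 - 2*nu12/E1 = 1/7 - 2*0.3/139 = 0.138541 GPa^-1
1/Ex = 0.870513/139 + 0.004487/6 + 0.138541*0.0625 = 0.0156694 GPa^-1
Ex = 63.82 GPa

63.82 GPa


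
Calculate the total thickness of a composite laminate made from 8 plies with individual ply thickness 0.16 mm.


h = n * t_ply = 8 * 0.16 = 1.28 mm

1.28 mm


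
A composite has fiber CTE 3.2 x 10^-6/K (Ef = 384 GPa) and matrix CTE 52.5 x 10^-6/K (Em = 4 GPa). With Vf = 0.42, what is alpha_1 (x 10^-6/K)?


E1 = Ef*Vf + Em*(1-Vf) = 163.6
alpha_1 = (alpha_f*Ef*Vf + alpha_m*Em*(1-Vf))/E1 = 3.9 x 10^-6/K

3.9 x 10^-6/K


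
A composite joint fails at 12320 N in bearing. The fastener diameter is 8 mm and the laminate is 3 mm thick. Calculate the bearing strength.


sigma_br = F/(d*h) = 12320/(8*3) = 513.3 MPa

513.3 MPa


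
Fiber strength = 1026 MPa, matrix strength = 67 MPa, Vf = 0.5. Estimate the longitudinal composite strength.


sigma_1 = sigma_f*Vf + sigma_m*(1-Vf) = 1026*0.5 + 67*0.5 = 546.5 MPa

546.5 MPa


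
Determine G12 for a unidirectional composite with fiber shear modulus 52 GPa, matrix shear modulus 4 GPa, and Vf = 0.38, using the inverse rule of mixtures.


1/G12 = Vf/Gf + (1-Vf)/Gm = 0.38/52 + 0.62/4
G12 = 6.16 GPa

6.16 GPa


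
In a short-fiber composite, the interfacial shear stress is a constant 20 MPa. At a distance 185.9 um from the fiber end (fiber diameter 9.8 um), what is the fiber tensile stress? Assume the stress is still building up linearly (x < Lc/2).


Force balance: sigma_f * (pi*d^2/4) = tau * (pi*d) * x  ->  sigma_f = 4 * tau * x / d
sigma_f = 4 * 20 * 185.9 / 9.8 = 1517.6 MPa

1517.6 MPa


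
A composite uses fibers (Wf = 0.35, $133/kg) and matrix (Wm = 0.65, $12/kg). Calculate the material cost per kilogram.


Cost = cost_f*Wf + cost_m*Wm = 133*0.35 + 12*0.65 = $54.35/kg

$54.35/kg


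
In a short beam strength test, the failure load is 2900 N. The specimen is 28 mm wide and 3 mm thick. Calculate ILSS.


ILSS = 3F/(4bh) = 3*2900/(4*28*3) = 25.89 MPa

25.89 MPa


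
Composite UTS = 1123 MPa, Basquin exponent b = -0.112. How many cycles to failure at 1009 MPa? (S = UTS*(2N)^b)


N = 0.5 * (S/UTS)^(1/b) = 0.5 * (1009/1123)^(1/-0.112) = 1.3003 cycles

1.3003 cycles


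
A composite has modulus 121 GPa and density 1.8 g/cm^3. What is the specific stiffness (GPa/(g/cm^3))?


Specific stiffness = E/rho = 121/1.8 = 67.2 GPa/(g/cm^3)

67.2 GPa/(g/cm^3)


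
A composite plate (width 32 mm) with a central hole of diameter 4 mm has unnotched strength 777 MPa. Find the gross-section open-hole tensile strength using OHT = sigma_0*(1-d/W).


OHT = sigma_0*(1-d/W) = 777*(1-4/32) = 679.9 MPa

679.9 MPa


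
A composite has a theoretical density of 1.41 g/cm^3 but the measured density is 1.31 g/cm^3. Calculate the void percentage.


Void% = (rho_theo - rho_actual)/rho_theo * 100 = (1.41 - 1.31)/1.41 * 100 = 7.09%

7.09%


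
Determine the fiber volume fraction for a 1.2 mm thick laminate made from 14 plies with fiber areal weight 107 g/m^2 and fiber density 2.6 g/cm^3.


Vf = n * FAW / (rho_f * h * 1000) = 14 * 107 / (2.6 * 1.2 * 1000) = 0.4801

0.4801


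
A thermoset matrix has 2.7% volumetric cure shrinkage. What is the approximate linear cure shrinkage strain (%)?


Linear shrinkage ≈ vol_shrink/3 = 2.7/3 = 0.9%

0.9%


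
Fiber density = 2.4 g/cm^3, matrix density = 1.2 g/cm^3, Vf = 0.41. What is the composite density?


rho_c = rho_f*Vf + rho_m*(1-Vf) = 2.4*0.41 + 1.2*0.59 = 1.692 g/cm^3

1.692 g/cm^3


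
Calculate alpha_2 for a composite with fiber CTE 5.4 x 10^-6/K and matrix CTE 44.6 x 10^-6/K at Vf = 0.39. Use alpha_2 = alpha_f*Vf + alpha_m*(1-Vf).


alpha_2 = alpha_f*Vf + alpha_m*(1-Vf) = 5.4*0.39 + 44.6*0.61 = 29.3 x 10^-6/K

29.3 x 10^-6/K


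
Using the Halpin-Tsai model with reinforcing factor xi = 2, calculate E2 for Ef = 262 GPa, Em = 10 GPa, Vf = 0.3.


eta = (Ef/Em - 1)/(Ef/Em + xi) = (26.2 - 1)/(26.2 + 2) = 0.8936
E2 = Em*(1+xi*eta*Vf)/(1-eta*Vf) = 20.99 GPa

20.99 GPa


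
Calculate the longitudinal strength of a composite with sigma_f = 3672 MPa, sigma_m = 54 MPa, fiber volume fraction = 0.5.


sigma_1 = sigma_f*Vf + sigma_m*(1-Vf) = 3672*0.5 + 54*0.5 = 1863.0 MPa

1863.0 MPa


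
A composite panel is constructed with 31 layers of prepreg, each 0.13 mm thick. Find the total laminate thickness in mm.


h = n * t_ply = 31 * 0.13 = 4.03 mm

4.03 mm


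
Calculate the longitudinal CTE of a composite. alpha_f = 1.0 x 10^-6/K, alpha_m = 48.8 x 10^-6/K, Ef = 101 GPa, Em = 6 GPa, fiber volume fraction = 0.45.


E1 = Ef*Vf + Em*(1-Vf) = 48.75
alpha_1 = (alpha_f*Ef*Vf + alpha_m*Em*(1-Vf))/E1 = 4.24 x 10^-6/K

4.24 x 10^-6/K


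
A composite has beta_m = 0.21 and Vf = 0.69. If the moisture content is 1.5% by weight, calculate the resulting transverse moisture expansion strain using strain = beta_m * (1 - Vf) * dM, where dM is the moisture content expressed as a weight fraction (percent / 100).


dM = 1.5/100 = 0.015
strain = beta_m * (1-Vf) * dM = 0.21 * 0.31 * 0.015 = 0.0009765

0.0009765


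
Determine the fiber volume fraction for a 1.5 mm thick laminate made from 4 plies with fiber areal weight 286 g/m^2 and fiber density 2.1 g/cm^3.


Vf = n * FAW / (rho_f * h * 1000) = 4 * 286 / (2.1 * 1.5 * 1000) = 0.3632

0.3632


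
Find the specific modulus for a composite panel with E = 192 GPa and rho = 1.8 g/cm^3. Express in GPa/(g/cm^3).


Specific stiffness = E/rho = 192/1.8 = 106.7 GPa/(g/cm^3)

106.7 GPa/(g/cm^3)


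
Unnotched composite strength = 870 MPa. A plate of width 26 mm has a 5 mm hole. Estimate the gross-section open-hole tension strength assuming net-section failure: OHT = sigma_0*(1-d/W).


OHT = sigma_0*(1-d/W) = 870*(1-5/26) = 702.7 MPa

702.7 MPa


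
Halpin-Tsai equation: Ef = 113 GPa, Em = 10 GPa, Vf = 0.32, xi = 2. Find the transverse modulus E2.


eta = (Ef/Em - 1)/(Ef/Em + xi) = (11.3 - 1)/(11.3 + 2) = 0.7744
E2 = Em*(1+xi*eta*Vf)/(1-eta*Vf) = 19.88 GPa

19.88 GPa


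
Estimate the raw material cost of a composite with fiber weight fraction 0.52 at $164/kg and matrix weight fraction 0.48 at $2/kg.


Cost = cost_f*Wf + cost_m*Wm = 164*0.52 + 2*0.48 = $86.24/kg

$86.24/kg


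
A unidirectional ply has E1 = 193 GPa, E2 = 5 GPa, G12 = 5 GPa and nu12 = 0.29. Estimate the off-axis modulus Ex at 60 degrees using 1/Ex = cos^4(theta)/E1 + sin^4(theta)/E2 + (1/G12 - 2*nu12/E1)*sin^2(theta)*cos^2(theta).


cos^4(60) = 0.0625, sin^4(60) = 0.5625, sin^2(60)*cos^2(60) = 0.1875
1/G12 - 2*nu12/E1 = 1/5 - 2*0.29/193 = 0.196995 GPa^-1
1/Ex = 0.0625/193 + 0.5625/5 + 0.196995*0.1875 = 0.1497604 GPa^-1
Ex = 6.68 GPa

6.68 GPa


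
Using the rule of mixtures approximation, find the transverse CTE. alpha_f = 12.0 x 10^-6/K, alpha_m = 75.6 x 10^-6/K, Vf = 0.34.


alpha_2 = alpha_f*Vf + alpha_m*(1-Vf) = 12.0*0.34 + 75.6*0.66 = 54.0 x 10^-6/K

54.0 x 10^-6/K


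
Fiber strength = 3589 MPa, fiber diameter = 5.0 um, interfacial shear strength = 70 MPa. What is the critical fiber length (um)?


Lc = sigma_f * d / (2 * tau_i) = 3589 * 5.0 / (2 * 70) = 128.2 um

128.2 um


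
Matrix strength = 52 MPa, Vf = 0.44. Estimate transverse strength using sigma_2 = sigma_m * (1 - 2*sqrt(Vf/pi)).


factor = 1 - 2*sqrt(0.44/pi) = 0.2515
sigma_2 = 52 * 0.2515 = 13.08 MPa

13.08 MPa


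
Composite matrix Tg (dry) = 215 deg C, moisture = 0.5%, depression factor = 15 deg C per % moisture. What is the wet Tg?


Tg_wet = Tg_dry - k*moisture = 215 - 15*0.5 = 207.5 deg C

207.5 deg C


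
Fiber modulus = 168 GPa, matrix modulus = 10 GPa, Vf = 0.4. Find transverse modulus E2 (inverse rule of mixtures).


1/E2 = Vf/Ef + (1-Vf)/Em = 0.4/168 + 0.6/10
E2 = 16.03 GPa

16.03 GPa


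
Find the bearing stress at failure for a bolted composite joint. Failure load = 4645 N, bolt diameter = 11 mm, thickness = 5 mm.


sigma_br = F/(d*h) = 4645/(11*5) = 84.5 MPa

84.5 MPa


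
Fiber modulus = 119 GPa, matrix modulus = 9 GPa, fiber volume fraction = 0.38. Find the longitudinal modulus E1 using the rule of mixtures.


E1 = Ef*Vf + Em*(1-Vf) = 119*0.38 + 9*0.62 = 50.8 GPa

50.8 GPa


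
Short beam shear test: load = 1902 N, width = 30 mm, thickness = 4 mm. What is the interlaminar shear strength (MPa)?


ILSS = 3F/(4bh) = 3*1902/(4*30*4) = 11.89 MPa

11.89 MPa


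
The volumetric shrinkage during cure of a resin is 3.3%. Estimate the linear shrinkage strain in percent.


Linear shrinkage ≈ vol_shrink/3 = 3.3/3 = 1.1%

1.1%


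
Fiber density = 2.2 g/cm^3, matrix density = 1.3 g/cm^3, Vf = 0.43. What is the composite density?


rho_c = rho_f*Vf + rho_m*(1-Vf) = 2.2*0.43 + 1.3*0.57 = 1.687 g/cm^3

1.687 g/cm^3


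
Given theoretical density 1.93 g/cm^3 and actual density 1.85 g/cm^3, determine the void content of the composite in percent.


Void% = (rho_theo - rho_actual)/rho_theo * 100 = (1.93 - 1.85)/1.93 * 100 = 4.15%

4.15%


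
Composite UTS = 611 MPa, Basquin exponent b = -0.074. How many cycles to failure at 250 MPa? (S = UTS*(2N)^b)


N = 0.5 * (S/UTS)^(1/b) = 0.5 * (250/611)^(1/-0.074) = 87817.4529 cycles

87817.4529 cycles


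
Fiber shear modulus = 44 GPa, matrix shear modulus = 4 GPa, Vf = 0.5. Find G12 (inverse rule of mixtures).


1/G12 = Vf/Gf + (1-Vf)/Gm = 0.5/44 + 0.5/4
G12 = 7.33 GPa

7.33 GPa


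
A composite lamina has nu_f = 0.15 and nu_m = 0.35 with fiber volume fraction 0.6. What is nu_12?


nu_12 = nu_f*Vf + nu_m*(1-Vf) = 0.15*0.6 + 0.35*0.4 = 0.23

0.23


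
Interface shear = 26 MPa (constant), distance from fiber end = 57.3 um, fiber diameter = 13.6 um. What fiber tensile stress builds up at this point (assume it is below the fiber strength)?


Force balance: sigma_f * (pi*d^2/4) = tau * (pi*d) * x  ->  sigma_f = 4 * tau * x / d
sigma_f = 4 * 26 * 57.3 / 13.6 = 438.2 MPa

438.2 MPa


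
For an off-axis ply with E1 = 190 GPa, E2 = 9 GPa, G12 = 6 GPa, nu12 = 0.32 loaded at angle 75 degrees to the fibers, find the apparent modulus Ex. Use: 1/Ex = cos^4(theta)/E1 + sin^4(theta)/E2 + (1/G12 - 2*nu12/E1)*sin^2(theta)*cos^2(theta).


cos^4(75) = 0.004487, sin^4(75) = 0.870513, sin^2(75)*cos^2(75) = 0.0625
1/G12 - 2*nu12/E1 = 1/6 - 2*0.32/190 = 0.163298 GPa^-1
1/Ex = 0.004487/190 + 0.870513/9 + 0.163298*0.0625 = 0.1069534 GPa^-1
Ex = 9.35 GPa

9.35 GPa


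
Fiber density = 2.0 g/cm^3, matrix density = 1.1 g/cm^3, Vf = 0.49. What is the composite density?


rho_c = rho_f*Vf + rho_m*(1-Vf) = 2.0*0.49 + 1.1*0.51 = 1.541 g/cm^3

1.541 g/cm^3


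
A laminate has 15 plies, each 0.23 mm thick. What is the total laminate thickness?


h = n * t_ply = 15 * 0.23 = 3.45 mm

3.45 mm


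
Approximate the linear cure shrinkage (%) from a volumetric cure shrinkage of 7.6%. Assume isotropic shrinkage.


Linear shrinkage ≈ vol_shrink/3 = 7.6/3 = 2.533%

2.533%


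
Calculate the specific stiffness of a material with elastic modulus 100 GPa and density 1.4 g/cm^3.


Specific stiffness = E/rho = 100/1.4 = 71.4 GPa/(g/cm^3)

71.4 GPa/(g/cm^3)


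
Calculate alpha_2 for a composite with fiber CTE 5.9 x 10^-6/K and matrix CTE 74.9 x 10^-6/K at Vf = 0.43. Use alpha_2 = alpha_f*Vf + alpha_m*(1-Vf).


alpha_2 = alpha_f*Vf + alpha_m*(1-Vf) = 5.9*0.43 + 74.9*0.57 = 45.2 x 10^-6/K

45.2 x 10^-6/K


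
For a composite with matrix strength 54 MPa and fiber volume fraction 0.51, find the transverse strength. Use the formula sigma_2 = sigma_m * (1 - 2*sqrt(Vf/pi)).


factor = 1 - 2*sqrt(0.51/pi) = 0.1942
sigma_2 = 54 * 0.1942 = 10.49 MPa

10.49 MPa


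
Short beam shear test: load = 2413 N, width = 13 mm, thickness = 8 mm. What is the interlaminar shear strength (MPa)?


ILSS = 3F/(4bh) = 3*2413/(4*13*8) = 17.4 MPa

17.4 MPa


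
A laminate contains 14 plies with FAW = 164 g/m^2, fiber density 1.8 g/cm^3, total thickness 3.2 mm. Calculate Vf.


Vf = n * FAW / (rho_f * h * 1000) = 14 * 164 / (1.8 * 3.2 * 1000) = 0.3986

0.3986


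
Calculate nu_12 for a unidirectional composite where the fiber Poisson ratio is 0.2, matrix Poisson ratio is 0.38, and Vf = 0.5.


nu_12 = nu_f*Vf + nu_m*(1-Vf) = 0.2*0.5 + 0.38*0.5 = 0.29

0.29


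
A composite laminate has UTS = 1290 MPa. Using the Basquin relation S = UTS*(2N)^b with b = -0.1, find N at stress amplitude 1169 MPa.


N = 0.5 * (S/UTS)^(1/b) = 0.5 * (1169/1290)^(1/-0.1) = 1.3388 cycles

1.3388 cycles


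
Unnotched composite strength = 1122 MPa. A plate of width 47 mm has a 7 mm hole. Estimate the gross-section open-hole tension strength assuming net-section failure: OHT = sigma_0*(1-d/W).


OHT = sigma_0*(1-d/W) = 1122*(1-7/47) = 954.9 MPa

954.9 MPa


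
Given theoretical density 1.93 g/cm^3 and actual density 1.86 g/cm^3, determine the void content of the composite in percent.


Void% = (rho_theo - rho_actual)/rho_theo * 100 = (1.93 - 1.86)/1.93 * 100 = 3.63%

3.63%


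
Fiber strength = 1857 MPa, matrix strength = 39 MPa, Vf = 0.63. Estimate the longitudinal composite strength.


sigma_1 = sigma_f*Vf + sigma_m*(1-Vf) = 1857*0.63 + 39*0.37 = 1184.3 MPa

1184.3 MPa


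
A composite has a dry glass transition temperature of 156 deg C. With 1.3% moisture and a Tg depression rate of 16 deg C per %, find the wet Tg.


Tg_wet = Tg_dry - k*moisture = 156 - 16*1.3 = 135.2 deg C

135.2 deg C


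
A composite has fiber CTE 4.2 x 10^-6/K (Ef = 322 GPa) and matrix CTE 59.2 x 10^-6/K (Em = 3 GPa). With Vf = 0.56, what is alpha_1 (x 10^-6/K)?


E1 = Ef*Vf + Em*(1-Vf) = 181.64
alpha_1 = (alpha_f*Ef*Vf + alpha_m*Em*(1-Vf))/E1 = 4.6 x 10^-6/K

4.6 x 10^-6/K


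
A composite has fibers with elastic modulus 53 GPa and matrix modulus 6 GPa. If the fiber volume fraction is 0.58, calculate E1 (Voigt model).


E1 = Ef*Vf + Em*(1-Vf) = 53*0.58 + 6*0.42 = 33.26 GPa

33.26 GPa


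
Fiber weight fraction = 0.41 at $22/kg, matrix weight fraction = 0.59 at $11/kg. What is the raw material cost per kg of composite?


Cost = cost_f*Wf + cost_m*Wm = 22*0.41 + 11*0.59 = $15.51/kg

$15.51/kg


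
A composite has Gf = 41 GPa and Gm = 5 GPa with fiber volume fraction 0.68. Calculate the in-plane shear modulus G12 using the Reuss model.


1/G12 = Vf/Gf + (1-Vf)/Gm = 0.68/41 + 0.32/5
G12 = 12.41 GPa

12.41 GPa


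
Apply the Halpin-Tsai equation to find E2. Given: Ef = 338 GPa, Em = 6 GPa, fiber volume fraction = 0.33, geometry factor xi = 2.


eta = (Ef/Em - 1)/(Ef/Em + xi) = (56.3333 - 1)/(56.3333 + 2) = 0.9486
E2 = Em*(1+xi*eta*Vf)/(1-eta*Vf) = 14.2 GPa

14.2 GPa


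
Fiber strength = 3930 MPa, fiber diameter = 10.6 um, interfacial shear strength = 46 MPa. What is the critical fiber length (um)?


Lc = sigma_f * d / (2 * tau_i) = 3930 * 10.6 / (2 * 46) = 452.8 um

452.8 um


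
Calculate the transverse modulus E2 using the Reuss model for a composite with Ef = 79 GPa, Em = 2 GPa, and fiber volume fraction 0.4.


1/E2 = Vf/Ef + (1-Vf)/Em = 0.4/79 + 0.6/2
E2 = 3.28 GPa

3.28 GPa


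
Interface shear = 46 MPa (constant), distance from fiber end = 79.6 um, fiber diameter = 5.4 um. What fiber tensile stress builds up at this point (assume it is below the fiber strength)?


Force balance: sigma_f * (pi*d^2/4) = tau * (pi*d) * x  ->  sigma_f = 4 * tau * x / d
sigma_f = 4 * 46 * 79.6 / 5.4 = 2712.3 MPa

2712.3 MPa


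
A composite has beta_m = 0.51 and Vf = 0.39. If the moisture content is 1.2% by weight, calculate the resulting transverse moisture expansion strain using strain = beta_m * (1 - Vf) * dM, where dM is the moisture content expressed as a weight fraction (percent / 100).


dM = 1.2/100 = 0.012
strain = beta_m * (1-Vf) * dM = 0.51 * 0.61 * 0.012 = 0.0037332

0.0037332


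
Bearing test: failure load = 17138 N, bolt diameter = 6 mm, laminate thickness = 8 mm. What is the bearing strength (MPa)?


sigma_br = F/(d*h) = 17138/(6*8) = 357.0 MPa

357.0 MPa


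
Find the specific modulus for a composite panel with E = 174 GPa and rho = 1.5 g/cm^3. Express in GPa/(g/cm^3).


Specific stiffness = E/rho = 174/1.5 = 116.0 GPa/(g/cm^3)

116.0 GPa/(g/cm^3)


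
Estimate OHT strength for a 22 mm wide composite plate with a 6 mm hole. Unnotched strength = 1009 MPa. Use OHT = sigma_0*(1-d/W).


OHT = sigma_0*(1-d/W) = 1009*(1-6/22) = 733.8 MPa

733.8 MPa


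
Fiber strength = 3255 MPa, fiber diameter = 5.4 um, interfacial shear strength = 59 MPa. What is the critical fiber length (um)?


Lc = sigma_f * d / (2 * tau_i) = 3255 * 5.4 / (2 * 59) = 149.0 um

149.0 um


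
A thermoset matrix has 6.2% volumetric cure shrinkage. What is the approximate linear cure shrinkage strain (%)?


Linear shrinkage ≈ vol_shrink/3 = 6.2/3 = 2.067%

2.067%


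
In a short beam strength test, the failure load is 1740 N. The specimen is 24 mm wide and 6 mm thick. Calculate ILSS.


ILSS = 3F/(4bh) = 3*1740/(4*24*6) = 9.06 MPa

9.06 MPa


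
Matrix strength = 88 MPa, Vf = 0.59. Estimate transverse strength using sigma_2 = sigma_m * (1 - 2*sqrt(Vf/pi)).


factor = 1 - 2*sqrt(0.59/pi) = 0.1333
sigma_2 = 88 * 0.1333 = 11.73 MPa

11.73 MPa


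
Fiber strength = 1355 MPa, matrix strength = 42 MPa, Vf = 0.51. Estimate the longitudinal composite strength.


sigma_1 = sigma_f*Vf + sigma_m*(1-Vf) = 1355*0.51 + 42*0.49 = 711.6 MPa

711.6 MPa


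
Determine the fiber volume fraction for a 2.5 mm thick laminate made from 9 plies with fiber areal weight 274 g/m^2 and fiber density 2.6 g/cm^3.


Vf = n * FAW / (rho_f * h * 1000) = 9 * 274 / (2.6 * 2.5 * 1000) = 0.3794

0.3794


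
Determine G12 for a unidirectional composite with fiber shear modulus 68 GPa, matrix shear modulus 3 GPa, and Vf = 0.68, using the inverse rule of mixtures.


1/G12 = Vf/Gf + (1-Vf)/Gm = 0.68/68 + 0.32/3
G12 = 8.57 GPa

8.57 GPa


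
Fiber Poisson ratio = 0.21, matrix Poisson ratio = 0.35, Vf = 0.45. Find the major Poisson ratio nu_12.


nu_12 = nu_f*Vf + nu_m*(1-Vf) = 0.21*0.45 + 0.35*0.55 = 0.287

0.287


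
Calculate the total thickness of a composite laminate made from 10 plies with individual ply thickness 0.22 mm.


h = n * t_ply = 10 * 0.22 = 2.2 mm

2.2 mm


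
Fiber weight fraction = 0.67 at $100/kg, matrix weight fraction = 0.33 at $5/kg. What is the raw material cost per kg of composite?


Cost = cost_f*Wf + cost_m*Wm = 100*0.67 + 5*0.33 = $68.65/kg

$68.65/kg


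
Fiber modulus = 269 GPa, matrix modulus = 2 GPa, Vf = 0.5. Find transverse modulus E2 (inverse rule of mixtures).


1/E2 = Vf/Ef + (1-Vf)/Em = 0.5/269 + 0.5/2
E2 = 3.97 GPa

3.97 GPa


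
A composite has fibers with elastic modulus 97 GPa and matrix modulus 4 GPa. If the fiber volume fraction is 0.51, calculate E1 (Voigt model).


E1 = Ef*Vf + Em*(1-Vf) = 97*0.51 + 4*0.49 = 51.43 GPa

51.43 GPa


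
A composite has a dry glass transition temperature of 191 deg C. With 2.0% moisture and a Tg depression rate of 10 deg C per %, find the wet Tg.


Tg_wet = Tg_dry - k*moisture = 191 - 10*2.0 = 171.0 deg C

171.0 deg C


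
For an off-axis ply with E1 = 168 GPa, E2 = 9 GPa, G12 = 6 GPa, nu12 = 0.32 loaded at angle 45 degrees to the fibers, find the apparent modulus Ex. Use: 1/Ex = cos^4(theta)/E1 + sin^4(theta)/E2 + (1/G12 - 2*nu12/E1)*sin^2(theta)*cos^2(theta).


cos^4(45) = 0.25, sin^4(45) = 0.25, sin^2(45)*cos^2(45) = 0.25
1/G12 - 2*nu12/E1 = 1/6 - 2*0.32/168 = 0.162857 GPa^-1
1/Ex = 0.25/168 + 0.25/9 + 0.162857*0.25 = 0.0699802 GPa^-1
Ex = 14.29 GPa

14.29 GPa


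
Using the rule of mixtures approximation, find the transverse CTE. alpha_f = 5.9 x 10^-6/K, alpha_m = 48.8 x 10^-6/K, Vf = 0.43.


alpha_2 = alpha_f*Vf + alpha_m*(1-Vf) = 5.9*0.43 + 48.8*0.57 = 30.4 x 10^-6/K

30.4 x 10^-6/K


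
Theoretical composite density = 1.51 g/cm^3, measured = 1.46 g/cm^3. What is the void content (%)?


Void% = (rho_theo - rho_actual)/rho_theo * 100 = (1.51 - 1.46)/1.51 * 100 = 3.31%

3.31%


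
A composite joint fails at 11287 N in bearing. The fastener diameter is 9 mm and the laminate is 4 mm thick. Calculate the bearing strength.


sigma_br = F/(d*h) = 11287/(9*4) = 313.5 MPa

313.5 MPa


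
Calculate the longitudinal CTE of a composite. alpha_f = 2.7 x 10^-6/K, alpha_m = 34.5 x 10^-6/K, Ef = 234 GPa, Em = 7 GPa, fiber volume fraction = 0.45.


E1 = Ef*Vf + Em*(1-Vf) = 109.15
alpha_1 = (alpha_f*Ef*Vf + alpha_m*Em*(1-Vf))/E1 = 3.82 x 10^-6/K

3.82 x 10^-6/K


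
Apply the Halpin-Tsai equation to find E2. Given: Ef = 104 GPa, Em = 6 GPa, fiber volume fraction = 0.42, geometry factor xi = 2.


eta = (Ef/Em - 1)/(Ef/Em + xi) = (17.3333 - 1)/(17.3333 + 2) = 0.8448
E2 = Em*(1+xi*eta*Vf)/(1-eta*Vf) = 15.9 GPa

15.9 GPa


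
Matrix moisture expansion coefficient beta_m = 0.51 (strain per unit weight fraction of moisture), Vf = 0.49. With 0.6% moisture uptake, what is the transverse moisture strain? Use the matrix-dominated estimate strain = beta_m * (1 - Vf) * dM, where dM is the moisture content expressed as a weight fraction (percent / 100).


dM = 0.6/100 = 0.006
strain = beta_m * (1-Vf) * dM = 0.51 * 0.51 * 0.006 = 0.0015606

0.0015606


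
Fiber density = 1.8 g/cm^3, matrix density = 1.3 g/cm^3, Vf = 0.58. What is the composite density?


rho_c = rho_f*Vf + rho_m*(1-Vf) = 1.8*0.58 + 1.3*0.42 = 1.59 g/cm^3

1.59 g/cm^3


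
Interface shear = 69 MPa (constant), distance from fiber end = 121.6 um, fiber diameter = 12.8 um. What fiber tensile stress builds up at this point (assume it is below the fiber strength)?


Force balance: sigma_f * (pi*d^2/4) = tau * (pi*d) * x  ->  sigma_f = 4 * tau * x / d
sigma_f = 4 * 69 * 121.6 / 12.8 = 2622.0 MPa

2622.0 MPa


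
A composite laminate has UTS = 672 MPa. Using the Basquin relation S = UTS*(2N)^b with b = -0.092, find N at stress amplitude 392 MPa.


N = 0.5 * (S/UTS)^(1/b) = 0.5 * (392/672)^(1/-0.092) = 175.1268 cycles

175.1268 cycles


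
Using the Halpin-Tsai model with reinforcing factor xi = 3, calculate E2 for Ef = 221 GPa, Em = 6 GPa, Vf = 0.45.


eta = (Ef/Em - 1)/(Ef/Em + xi) = (36.8333 - 1)/(36.8333 + 3) = 0.8996
E2 = Em*(1+xi*eta*Vf)/(1-eta*Vf) = 22.32 GPa

22.32 GPa


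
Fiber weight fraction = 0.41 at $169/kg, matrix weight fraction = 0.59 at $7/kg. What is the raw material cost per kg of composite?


Cost = cost_f*Wf + cost_m*Wm = 169*0.41 + 7*0.59 = $73.42/kg

$73.42/kg


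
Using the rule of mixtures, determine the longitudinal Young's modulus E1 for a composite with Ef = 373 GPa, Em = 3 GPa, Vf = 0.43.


E1 = Ef*Vf + Em*(1-Vf) = 373*0.43 + 3*0.57 = 162.1 GPa

162.1 GPa


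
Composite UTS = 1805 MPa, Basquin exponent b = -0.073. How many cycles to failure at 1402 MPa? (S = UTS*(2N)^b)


N = 0.5 * (S/UTS)^(1/b) = 0.5 * (1402/1805)^(1/-0.073) = 15.9261 cycles

15.9261 cycles


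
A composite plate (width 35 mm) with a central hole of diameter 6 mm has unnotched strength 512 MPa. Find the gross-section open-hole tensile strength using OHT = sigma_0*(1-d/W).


OHT = sigma_0*(1-d/W) = 512*(1-6/35) = 424.2 MPa

424.2 MPa


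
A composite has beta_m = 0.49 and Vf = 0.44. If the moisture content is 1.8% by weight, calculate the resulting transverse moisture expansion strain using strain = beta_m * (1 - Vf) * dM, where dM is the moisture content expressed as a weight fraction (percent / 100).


dM = 1.8/100 = 0.018
strain = beta_m * (1-Vf) * dM = 0.49 * 0.56 * 0.018 = 0.0049392

0.0049392


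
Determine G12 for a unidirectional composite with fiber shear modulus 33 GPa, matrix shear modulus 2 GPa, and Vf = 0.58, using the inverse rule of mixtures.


1/G12 = Vf/Gf + (1-Vf)/Gm = 0.58/33 + 0.42/2
G12 = 4.39 GPa

4.39 GPa


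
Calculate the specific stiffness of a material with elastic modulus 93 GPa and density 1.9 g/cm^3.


Specific stiffness = E/rho = 93/1.9 = 48.9 GPa/(g/cm^3)

48.9 GPa/(g/cm^3)


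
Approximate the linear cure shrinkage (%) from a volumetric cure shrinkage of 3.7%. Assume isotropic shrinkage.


Linear shrinkage ≈ vol_shrink/3 = 3.7/3 = 1.233%

1.233%


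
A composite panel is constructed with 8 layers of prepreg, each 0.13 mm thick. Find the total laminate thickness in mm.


h = n * t_ply = 8 * 0.13 = 1.04 mm

1.04 mm


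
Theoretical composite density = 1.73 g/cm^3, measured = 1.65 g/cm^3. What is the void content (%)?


Void% = (rho_theo - rho_actual)/rho_theo * 100 = (1.73 - 1.65)/1.73 * 100 = 4.62%

4.62%


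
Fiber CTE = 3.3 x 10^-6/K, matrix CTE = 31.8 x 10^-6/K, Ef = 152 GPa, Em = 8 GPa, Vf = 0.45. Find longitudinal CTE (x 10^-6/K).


E1 = Ef*Vf + Em*(1-Vf) = 72.8
alpha_1 = (alpha_f*Ef*Vf + alpha_m*Em*(1-Vf))/E1 = 5.02 x 10^-6/K

5.02 x 10^-6/K


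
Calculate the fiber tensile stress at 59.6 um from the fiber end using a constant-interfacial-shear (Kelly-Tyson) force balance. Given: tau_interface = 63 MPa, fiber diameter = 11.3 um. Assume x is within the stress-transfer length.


Force balance: sigma_f * (pi*d^2/4) = tau * (pi*d) * x  ->  sigma_f = 4 * tau * x / d
sigma_f = 4 * 63 * 59.6 / 11.3 = 1329.1 MPa

1329.1 MPa


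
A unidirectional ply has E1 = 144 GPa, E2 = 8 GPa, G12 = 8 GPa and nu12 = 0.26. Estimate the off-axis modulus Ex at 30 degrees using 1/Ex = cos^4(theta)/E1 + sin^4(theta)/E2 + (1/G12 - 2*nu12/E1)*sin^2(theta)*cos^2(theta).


cos^4(30) = 0.5625, sin^4(30) = 0.0625, sin^2(30)*cos^2(30) = 0.1875
1/G12 - 2*nu12/E1 = 1/8 - 2*0.26/144 = 0.121389 GPa^-1
1/Ex = 0.5625/144 + 0.0625/8 + 0.121389*0.1875 = 0.0344792 GPa^-1
Ex = 29.0 GPa

29.0 GPa


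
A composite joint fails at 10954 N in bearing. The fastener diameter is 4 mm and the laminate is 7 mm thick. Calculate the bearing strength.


sigma_br = F/(d*h) = 10954/(4*7) = 391.2 MPa

391.2 MPa


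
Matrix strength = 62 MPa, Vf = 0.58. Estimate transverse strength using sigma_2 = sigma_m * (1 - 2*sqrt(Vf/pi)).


factor = 1 - 2*sqrt(0.58/pi) = 0.1407
sigma_2 = 62 * 0.1407 = 8.72 MPa

8.72 MPa


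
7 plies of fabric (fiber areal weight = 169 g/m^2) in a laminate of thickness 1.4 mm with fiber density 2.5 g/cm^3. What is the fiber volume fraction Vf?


Vf = n * FAW / (rho_f * h * 1000) = 7 * 169 / (2.5 * 1.4 * 1000) = 0.338

0.338


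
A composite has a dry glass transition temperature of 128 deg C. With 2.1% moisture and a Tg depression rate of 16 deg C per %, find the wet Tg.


Tg_wet = Tg_dry - k*moisture = 128 - 16*2.1 = 94.4 deg C

94.4 deg C


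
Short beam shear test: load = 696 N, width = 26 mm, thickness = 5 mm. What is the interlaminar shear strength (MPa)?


ILSS = 3F/(4bh) = 3*696/(4*26*5) = 4.02 MPa

4.02 MPa


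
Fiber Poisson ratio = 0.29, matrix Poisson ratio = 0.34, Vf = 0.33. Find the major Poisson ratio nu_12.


nu_12 = nu_f*Vf + nu_m*(1-Vf) = 0.29*0.33 + 0.34*0.67 = 0.3235

0.3235


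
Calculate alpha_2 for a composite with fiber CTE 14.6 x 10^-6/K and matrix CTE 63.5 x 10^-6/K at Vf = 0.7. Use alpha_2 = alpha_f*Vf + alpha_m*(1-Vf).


alpha_2 = alpha_f*Vf + alpha_m*(1-Vf) = 14.6*0.7 + 63.5*0.3 = 29.3 x 10^-6/K

29.3 x 10^-6/K


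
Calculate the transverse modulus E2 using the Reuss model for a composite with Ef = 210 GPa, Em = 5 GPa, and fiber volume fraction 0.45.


1/E2 = Vf/Ef + (1-Vf)/Em = 0.45/210 + 0.55/5
E2 = 8.92 GPa

8.92 GPa


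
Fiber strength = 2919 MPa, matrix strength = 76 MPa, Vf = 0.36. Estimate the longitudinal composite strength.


sigma_1 = sigma_f*Vf + sigma_m*(1-Vf) = 2919*0.36 + 76*0.64 = 1099.5 MPa

1099.5 MPa


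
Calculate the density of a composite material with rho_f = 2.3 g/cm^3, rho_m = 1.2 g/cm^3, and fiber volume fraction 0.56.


rho_c = rho_f*Vf + rho_m*(1-Vf) = 2.3*0.56 + 1.2*0.44 = 1.816 g/cm^3

1.816 g/cm^3


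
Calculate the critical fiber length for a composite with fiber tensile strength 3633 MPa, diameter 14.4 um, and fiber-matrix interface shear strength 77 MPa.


Lc = sigma_f * d / (2 * tau_i) = 3633 * 14.4 / (2 * 77) = 339.7 um

339.7 um


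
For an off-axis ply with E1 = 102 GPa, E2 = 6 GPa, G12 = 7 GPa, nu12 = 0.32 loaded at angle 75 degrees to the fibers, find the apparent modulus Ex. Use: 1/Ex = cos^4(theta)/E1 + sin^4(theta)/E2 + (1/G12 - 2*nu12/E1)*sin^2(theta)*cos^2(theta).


cos^4(75) = 0.004487, sin^4(75) = 0.870513, sin^2(75)*cos^2(75) = 0.0625
1/G12 - 2*nu12/E1 = 1/7 - 2*0.32/102 = 0.136583 GPa^-1
1/Ex = 0.004487/102 + 0.870513/6 + 0.136583*0.0625 = 0.1536659 GPa^-1
Ex = 6.51 GPa

6.51 GPa


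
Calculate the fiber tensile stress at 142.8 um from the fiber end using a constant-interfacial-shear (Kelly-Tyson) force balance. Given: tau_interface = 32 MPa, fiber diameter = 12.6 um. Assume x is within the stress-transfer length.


Force balance: sigma_f * (pi*d^2/4) = tau * (pi*d) * x  ->  sigma_f = 4 * tau * x / d
sigma_f = 4 * 32 * 142.8 / 12.6 = 1450.7 MPa

1450.7 MPa


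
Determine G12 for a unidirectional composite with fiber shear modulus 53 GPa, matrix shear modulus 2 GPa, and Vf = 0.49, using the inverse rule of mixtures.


1/G12 = Vf/Gf + (1-Vf)/Gm = 0.49/53 + 0.51/2
G12 = 3.78 GPa

3.78 GPa


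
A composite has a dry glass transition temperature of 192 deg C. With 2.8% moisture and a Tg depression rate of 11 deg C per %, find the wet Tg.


Tg_wet = Tg_dry - k*moisture = 192 - 11*2.8 = 161.2 deg C

161.2 deg C


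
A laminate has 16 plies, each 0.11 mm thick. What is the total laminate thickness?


h = n * t_ply = 16 * 0.11 = 1.76 mm

1.76 mm


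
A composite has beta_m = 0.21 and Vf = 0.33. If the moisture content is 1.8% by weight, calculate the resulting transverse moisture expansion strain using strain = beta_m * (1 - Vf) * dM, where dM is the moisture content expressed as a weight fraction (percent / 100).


dM = 1.8/100 = 0.018
strain = beta_m * (1-Vf) * dM = 0.21 * 0.67 * 0.018 = 0.0025326

0.0025326


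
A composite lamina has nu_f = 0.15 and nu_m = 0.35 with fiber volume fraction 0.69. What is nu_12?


nu_12 = nu_f*Vf + nu_m*(1-Vf) = 0.15*0.69 + 0.35*0.31 = 0.212

0.212


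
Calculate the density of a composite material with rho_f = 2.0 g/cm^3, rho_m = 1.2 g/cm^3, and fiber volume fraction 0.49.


rho_c = rho_f*Vf + rho_m*(1-Vf) = 2.0*0.49 + 1.2*0.51 = 1.592 g/cm^3

1.592 g/cm^3


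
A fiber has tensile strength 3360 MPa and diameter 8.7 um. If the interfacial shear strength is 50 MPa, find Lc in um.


Lc = sigma_f * d / (2 * tau_i) = 3360 * 8.7 / (2 * 50) = 292.3 um

292.3 um


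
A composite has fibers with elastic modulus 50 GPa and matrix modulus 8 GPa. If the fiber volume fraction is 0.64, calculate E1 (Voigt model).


E1 = Ef*Vf + Em*(1-Vf) = 50*0.64 + 8*0.36 = 34.88 GPa

34.88 GPa


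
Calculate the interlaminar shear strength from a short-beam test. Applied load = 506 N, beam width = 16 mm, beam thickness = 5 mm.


ILSS = 3F/(4bh) = 3*506/(4*16*5) = 4.74 MPa

4.74 MPa


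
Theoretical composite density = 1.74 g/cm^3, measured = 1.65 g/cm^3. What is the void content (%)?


Void% = (rho_theo - rho_actual)/rho_theo * 100 = (1.74 - 1.65)/1.74 * 100 = 5.17%

5.17%
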